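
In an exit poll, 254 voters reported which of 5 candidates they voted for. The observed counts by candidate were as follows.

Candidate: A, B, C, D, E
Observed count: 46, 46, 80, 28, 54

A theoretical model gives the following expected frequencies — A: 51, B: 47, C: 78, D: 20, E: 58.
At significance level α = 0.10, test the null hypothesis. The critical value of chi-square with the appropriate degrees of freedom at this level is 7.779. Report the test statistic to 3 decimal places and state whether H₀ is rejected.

4.039; do not reject

cat         O        E   (O−E)²/E
A          46       51     0.4902
B          46       47     0.0213
C          80       78     0.0513
D          28       20     3.2000
E          54       58     0.2759
Sum = 4.039
df = 4. Since 4.039 < 7.779, we do not reject H₀.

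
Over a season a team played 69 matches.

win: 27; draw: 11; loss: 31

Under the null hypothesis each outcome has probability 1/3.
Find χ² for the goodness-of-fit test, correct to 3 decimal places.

Expected count for each of the 3 categories: 69/3 = 23.
cat         O        E   (O−E)²/E
win        27       23     0.6957
draw       11       23     6.2609
loss       31       23     2.7826
Sum = 9.739

9.739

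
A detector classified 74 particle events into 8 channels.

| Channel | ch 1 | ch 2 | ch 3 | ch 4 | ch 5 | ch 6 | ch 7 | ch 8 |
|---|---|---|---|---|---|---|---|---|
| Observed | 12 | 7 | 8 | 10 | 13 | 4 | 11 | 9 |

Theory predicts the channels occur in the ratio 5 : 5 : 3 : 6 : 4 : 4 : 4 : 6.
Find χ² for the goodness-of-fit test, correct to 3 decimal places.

9.300

Ratio total = 37. Expected counts: 74×5/37 = 10, 74×5/37 = 10, 74×3/37 = 6, 74×6/37 = 12, 74×4/37 = 8, 74×4/37 = 8, 74×4/37 = 8, 74×6/37 = 12.
ch 1: (12 − 10)²/10 = 4/10 = 0.4000
ch 2: (7 − 10)²/10 = 9/10 = 0.9000
ch 3: (8 − 6)²/6 = 4/6 = 0.6667
ch 4: (10 − 12)²/12 = 4/12 = 0.3333
ch 5: (13 − 8)²/8 = 25/8 = 3.1250
ch 6: (4 − 8)²/8 = 16/8 = 2.0000
ch 7: (11 − 8)²/8 = 9/8 = 1.1250
ch 8: (9 − 12)²/12 = 9/12 = 0.7500
Sum = 9.300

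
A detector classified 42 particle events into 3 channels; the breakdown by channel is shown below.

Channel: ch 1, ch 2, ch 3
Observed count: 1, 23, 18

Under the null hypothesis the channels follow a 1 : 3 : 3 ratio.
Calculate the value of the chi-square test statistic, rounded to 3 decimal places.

5.556

Ratio total = 7. Expected counts: 42×1/7 = 6, 42×3/7 = 18, 42×3/7 = 18.
cat         O        E   (O−E)²/E
ch 1        1        6     4.1667
ch 2       23       18     1.3889
ch 3       18       18     0.0000
Sum = 5.556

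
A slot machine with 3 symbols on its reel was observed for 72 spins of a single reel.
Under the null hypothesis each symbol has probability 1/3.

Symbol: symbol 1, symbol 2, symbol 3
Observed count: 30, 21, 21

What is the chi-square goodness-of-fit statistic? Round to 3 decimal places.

Under H₀ each category has probability 1/3, so each expected count is 72/3 = 24.
symbol 1: (30 − 24)²/24 = 36/24 = 1.5000
symbol 2: (21 − 24)²/24 = 9/24 = 0.3750
symbol 3: (21 − 24)²/24 = 9/24 = 0.3750
Sum = 2.250

2.250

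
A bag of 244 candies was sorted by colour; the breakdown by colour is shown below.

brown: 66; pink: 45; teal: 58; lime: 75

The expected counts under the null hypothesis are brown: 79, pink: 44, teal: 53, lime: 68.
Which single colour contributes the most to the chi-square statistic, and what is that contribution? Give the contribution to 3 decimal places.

brown, 2.139

χ² = (66−79)²/79 + (45−44)²/44 + (58−53)²/53 + (75−68)²/68
   = 2.1392 + 0.0227 + 0.4717 + 0.7206
The largest term is for brown: 2.139.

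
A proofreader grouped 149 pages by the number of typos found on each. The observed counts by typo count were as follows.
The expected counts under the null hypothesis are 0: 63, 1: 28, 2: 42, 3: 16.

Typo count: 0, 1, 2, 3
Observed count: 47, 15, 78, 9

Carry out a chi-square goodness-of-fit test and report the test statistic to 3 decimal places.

χ² = (47−63)²/63 + (15−28)²/28 + (78−42)²/42 + (9−16)²/16
   = 4.0635 + 6.0357 + 30.8571 + 3.0625
Sum = 44.019

44.019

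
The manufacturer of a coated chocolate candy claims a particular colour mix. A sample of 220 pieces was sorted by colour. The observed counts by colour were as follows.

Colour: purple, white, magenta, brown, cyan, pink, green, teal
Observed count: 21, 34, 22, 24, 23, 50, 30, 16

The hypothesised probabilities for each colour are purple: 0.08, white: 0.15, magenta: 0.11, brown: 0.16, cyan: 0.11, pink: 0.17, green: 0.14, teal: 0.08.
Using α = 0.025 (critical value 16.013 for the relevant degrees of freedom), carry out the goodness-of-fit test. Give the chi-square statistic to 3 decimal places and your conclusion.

8.921; do not reject

Expected counts E_i = n·p_i: 220×0.08 = 17.6, 220×0.15 = 33, 220×0.11 = 24.2, 220×0.16 = 35.2, 220×0.11 = 24.2, 220×0.17 = 37.4, 220×0.14 = 30.8, 220×0.08 = 17.6.
χ² = (21−17.6)²/17.6 + (34−33)²/33 + (22−24.2)²/24.2 + (24−35.2)²/35.2 + (23−24.2)²/24.2 + (50−37.4)²/37.4 + (30−30.8)²/30.8 + (16−17.6)²/17.6
   = 0.6568 + 0.0303 + 0.2000 + 3.5636 + 0.0595 + 4.2449 + 0.0208 + 0.1455
Sum = 8.921
df = 7. Since 8.921 < 16.013, we do not reject H₀.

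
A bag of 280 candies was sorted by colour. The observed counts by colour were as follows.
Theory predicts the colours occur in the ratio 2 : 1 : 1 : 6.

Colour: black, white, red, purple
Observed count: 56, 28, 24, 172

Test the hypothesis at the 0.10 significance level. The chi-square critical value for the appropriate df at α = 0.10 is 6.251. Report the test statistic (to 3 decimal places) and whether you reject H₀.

0.667; do not reject

Ratio total = 10. Expected counts: 280×2/10 = 56, 280×1/10 = 28, 280×1/10 = 28, 280×6/10 = 168.
χ² = (56−56)²/56 + (28−28)²/28 + (24−28)²/28 + (172−168)²/168
   = 0.0000 + 0.0000 + 0.5714 + 0.0952
Sum = 0.667
df = 3. Since 0.667 < 6.251, we do not reject H₀.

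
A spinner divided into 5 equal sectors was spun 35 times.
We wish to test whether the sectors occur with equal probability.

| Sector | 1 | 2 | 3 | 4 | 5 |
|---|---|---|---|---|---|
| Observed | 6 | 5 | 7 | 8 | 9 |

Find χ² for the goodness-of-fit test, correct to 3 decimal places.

Under H₀ each category has probability 1/5, so each expected count is 35/5 = 7.
χ² = (6−7)²/7 + (5−7)²/7 + (7−7)²/7 + (8−7)²/7 + (9−7)²/7
   = 0.1429 + 0.5714 + 0.0000 + 0.1429 + 0.5714
Sum = 1.429

1.429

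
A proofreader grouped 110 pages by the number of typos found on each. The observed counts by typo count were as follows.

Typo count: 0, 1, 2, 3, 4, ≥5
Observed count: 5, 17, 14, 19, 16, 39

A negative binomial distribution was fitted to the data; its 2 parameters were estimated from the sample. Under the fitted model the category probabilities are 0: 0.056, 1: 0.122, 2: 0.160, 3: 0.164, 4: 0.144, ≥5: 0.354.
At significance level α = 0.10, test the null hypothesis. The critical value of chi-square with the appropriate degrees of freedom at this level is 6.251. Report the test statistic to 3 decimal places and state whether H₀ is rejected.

Expected counts E_i = n·p_i: 110×0.056 = 6.16, 110×0.122 = 13.42, 110×0.160 = 17.6, 110×0.164 = 18.04, 110×0.144 = 15.84, 110×0.354 = 38.94.
0: (5 − 6.16)²/6.16 = 1.3456/6.16 = 0.2184
1: (17 − 13.42)²/13.42 = 12.8164/13.42 = 0.9550
2: (14 − 17.6)²/17.6 = 12.96/17.6 = 0.7364
3: (19 − 18.04)²/18.04 = 0.9216/18.04 = 0.0511
4: (16 − 15.84)²/15.84 = 0.0256/15.84 = 0.0016
≥5: (39 − 38.94)²/38.94 = 0.0036/38.94 = 0.0001
Sum = 1.963
df = 3. Since 1.963 < 6.251, we do not reject H₀.

1.963; do not reject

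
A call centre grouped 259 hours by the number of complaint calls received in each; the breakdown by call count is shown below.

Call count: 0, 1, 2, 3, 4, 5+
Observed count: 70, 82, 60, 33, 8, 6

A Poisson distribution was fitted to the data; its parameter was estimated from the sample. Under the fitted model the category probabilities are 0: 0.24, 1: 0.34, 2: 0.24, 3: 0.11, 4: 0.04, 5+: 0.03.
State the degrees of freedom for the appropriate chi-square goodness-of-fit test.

4

There are k = 6 categories and 1 parameter estimated from the data, so df = 6 − 1 − 1 = 4.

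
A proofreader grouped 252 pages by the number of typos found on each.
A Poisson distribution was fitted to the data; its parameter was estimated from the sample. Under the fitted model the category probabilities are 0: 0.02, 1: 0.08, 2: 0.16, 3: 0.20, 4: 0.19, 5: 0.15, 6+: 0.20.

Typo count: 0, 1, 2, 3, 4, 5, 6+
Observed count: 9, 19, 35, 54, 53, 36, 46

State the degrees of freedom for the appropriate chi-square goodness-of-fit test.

There are k = 7 categories and 1 parameter estimated from the data, so df = 7 − 1 − 1 = 5.

5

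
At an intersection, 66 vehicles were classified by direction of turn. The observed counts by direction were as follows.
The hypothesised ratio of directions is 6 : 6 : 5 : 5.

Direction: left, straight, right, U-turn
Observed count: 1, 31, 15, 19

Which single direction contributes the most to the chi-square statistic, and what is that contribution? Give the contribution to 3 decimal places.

left, 16.056

Ratio total = 22. Expected counts: 66×6/22 = 18, 66×6/22 = 18, 66×5/22 = 15, 66×5/22 = 15.
cat           O        E   (O−E)²/E
left          1       18    16.0556
straight     31       18     9.3889
right        15       15     0.0000
U-turn       19       15     1.0667
The largest term is for left: 16.056.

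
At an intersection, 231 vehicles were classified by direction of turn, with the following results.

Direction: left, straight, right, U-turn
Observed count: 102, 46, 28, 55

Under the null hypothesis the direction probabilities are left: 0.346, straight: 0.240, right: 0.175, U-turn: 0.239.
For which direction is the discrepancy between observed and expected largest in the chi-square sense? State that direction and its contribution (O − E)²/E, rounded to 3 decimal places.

left, 6.096

Expected counts E_i = n·p_i: 231×0.346 = 79.926, 231×0.240 = 55.44, 231×0.175 = 40.425, 231×0.239 = 55.209.
cat           O        E   (O−E)²/E
left        102   79.926     6.0964
straight     46    55.44     1.6074
right        28   40.425     3.8189
U-turn       55   55.209     0.0008
The largest term is for left: 6.096.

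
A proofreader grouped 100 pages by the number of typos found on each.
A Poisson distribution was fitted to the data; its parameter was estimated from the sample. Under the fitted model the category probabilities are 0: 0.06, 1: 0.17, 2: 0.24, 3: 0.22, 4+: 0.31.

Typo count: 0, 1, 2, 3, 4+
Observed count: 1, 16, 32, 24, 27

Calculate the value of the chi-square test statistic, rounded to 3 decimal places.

Expected counts E_i = n·p_i: 100×0.06 = 6, 100×0.17 = 17, 100×0.24 = 24, 100×0.22 = 22, 100×0.31 = 31.
χ² = (1−6)²/6 + (16−17)²/17 + (32−24)²/24 + (24−22)²/22 + (27−31)²/31
   = 4.1667 + 0.0588 + 2.6667 + 0.1818 + 0.5161
Sum = 7.590

7.590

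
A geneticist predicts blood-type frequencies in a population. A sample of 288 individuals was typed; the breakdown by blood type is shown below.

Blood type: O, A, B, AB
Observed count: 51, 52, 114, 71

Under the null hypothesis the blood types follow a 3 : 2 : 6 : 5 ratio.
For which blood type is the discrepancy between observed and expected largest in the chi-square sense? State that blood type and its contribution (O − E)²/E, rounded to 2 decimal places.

A, 7.11

Ratio total = 16. Expected counts: 288×3/16 = 54, 288×2/16 = 36, 288×6/16 = 108, 288×5/16 = 90.
cat         O        E   (O−E)²/E
O          51       54      0.167
A          52       36      7.111
B         114      108      0.333
AB         71       90      4.011
The largest term is for A: 7.11.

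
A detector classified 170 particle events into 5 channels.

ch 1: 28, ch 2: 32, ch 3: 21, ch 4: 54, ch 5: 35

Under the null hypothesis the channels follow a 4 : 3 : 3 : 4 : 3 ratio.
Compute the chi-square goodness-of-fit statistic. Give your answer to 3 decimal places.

Ratio total = 17. Expected counts: 170×4/17 = 40, 170×3/17 = 30, 170×3/17 = 30, 170×4/17 = 40, 170×3/17 = 30.
ch 1: (28 − 40)²/40 = 144/40 = 3.6000
ch 2: (32 − 30)²/30 = 4/30 = 0.1333
ch 3: (21 − 30)²/30 = 81/30 = 2.7000
ch 4: (54 − 40)²/40 = 196/40 = 4.9000
ch 5: (35 − 30)²/30 = 25/30 = 0.8333
Sum = 12.167

12.167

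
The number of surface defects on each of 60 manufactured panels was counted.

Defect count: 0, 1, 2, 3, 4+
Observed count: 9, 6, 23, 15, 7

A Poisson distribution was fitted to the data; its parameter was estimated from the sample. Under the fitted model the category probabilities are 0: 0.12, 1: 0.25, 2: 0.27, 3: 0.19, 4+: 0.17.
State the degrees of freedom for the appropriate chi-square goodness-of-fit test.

There are k = 5 categories and 1 parameter estimated from the data, so df = 5 − 1 − 1 = 3.

3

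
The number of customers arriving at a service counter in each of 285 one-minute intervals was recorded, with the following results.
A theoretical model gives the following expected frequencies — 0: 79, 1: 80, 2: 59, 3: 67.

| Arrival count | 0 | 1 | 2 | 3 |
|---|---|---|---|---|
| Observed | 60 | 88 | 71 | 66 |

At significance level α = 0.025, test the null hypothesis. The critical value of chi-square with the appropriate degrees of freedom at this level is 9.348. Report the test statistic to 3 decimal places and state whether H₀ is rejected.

7.825; do not reject

cat         O        E   (O−E)²/E
0          60       79     4.5696
1          88       80     0.8000
2          71       59     2.4407
3          66       67     0.0149
Sum = 7.825
df = 3. Since 7.825 < 9.348, we do not reject H₀.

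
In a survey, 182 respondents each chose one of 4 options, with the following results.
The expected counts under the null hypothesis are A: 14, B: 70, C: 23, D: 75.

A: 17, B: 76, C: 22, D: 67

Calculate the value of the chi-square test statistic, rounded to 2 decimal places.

2.05

cat         O        E   (O−E)²/E
A          17       14      0.643
B          76       70      0.514
C          22       23      0.043
D          67       75      0.853
Sum = 2.05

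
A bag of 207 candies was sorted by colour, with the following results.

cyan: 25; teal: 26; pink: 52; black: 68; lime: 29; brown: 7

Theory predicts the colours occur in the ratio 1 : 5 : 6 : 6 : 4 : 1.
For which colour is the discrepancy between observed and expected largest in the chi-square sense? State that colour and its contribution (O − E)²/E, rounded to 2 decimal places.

cyan, 28.44

Ratio total = 23. Expected counts: 207×1/23 = 9, 207×5/23 = 45, 207×6/23 = 54, 207×6/23 = 54, 207×4/23 = 36, 207×1/23 = 9.
cyan: (25 − 9)²/9 = 256/9 = 28.444
teal: (26 − 45)²/45 = 361/45 = 8.022
pink: (52 − 54)²/54 = 4/54 = 0.074
black: (68 − 54)²/54 = 196/54 = 3.630
lime: (29 − 36)²/36 = 49/36 = 1.361
brown: (7 − 9)²/9 = 4/9 = 0.444
The largest term is for cyan: 28.44.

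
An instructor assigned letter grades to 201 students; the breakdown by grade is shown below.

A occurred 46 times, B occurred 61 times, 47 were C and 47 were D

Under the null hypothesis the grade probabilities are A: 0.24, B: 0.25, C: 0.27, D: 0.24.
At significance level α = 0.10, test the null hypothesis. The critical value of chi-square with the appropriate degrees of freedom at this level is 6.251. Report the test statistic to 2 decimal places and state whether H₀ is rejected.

Expected counts E_i = n·p_i: 201×0.24 = 48.24, 201×0.25 = 50.25, 201×0.27 = 54.27, 201×0.24 = 48.24.
cat         O        E   (O−E)²/E
A          46    48.24      0.104
B          61    50.25      2.300
C          47    54.27      0.974
D          47    48.24      0.032
Sum = 3.41
df = 3. Since 3.41 < 6.251, we do not reject H₀.

3.41; do not reject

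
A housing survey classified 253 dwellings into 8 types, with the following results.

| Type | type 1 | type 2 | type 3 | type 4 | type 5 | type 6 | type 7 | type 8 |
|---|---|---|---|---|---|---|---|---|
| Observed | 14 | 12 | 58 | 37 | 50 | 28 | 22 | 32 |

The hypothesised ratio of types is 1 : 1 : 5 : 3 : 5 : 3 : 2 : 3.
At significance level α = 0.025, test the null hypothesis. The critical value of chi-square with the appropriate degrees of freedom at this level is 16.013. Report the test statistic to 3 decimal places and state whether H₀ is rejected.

Ratio total = 23. Expected counts: 253×1/23 = 11, 253×1/23 = 11, 253×5/23 = 55, 253×3/23 = 33, 253×5/23 = 55, 253×3/23 = 33, 253×2/23 = 22, 253×3/23 = 33.
type 1: (14 − 11)²/11 = 9/11 = 0.8182
type 2: (12 − 11)²/11 = 1/11 = 0.0909
type 3: (58 − 55)²/55 = 9/55 = 0.1636
type 4: (37 − 33)²/33 = 16/33 = 0.4848
type 5: (50 − 55)²/55 = 25/55 = 0.4545
type 6: (28 − 33)²/33 = 25/33 = 0.7576
type 7: (22 − 22)²/22 = 0/22 = 0.0000
type 8: (32 − 33)²/33 = 1/33 = 0.0303
Sum = 2.800
df = 7. Since 2.800 < 16.013, we do not reject H₀.

2.800; do not reject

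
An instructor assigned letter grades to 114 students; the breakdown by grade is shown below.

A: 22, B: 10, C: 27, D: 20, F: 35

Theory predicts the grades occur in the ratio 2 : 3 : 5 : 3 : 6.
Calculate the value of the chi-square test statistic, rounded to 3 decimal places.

12.439

Ratio total = 19. Expected counts: 114×2/19 = 12, 114×3/19 = 18, 114×5/19 = 30, 114×3/19 = 18, 114×6/19 = 36.
cat         O        E   (O−E)²/E
A          22       12     8.3333
B          10       18     3.5556
C          27       30     0.3000
D          20       18     0.2222
F          35       36     0.0278
Sum = 12.439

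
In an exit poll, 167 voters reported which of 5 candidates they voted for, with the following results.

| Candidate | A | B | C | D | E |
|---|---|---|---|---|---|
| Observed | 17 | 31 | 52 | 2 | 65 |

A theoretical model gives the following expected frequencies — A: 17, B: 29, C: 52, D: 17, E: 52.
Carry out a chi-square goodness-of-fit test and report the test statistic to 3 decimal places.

16.623

cat         O        E   (O−E)²/E
A          17       17     0.0000
B          31       29     0.1379
C          52       52     0.0000
D           2       17    13.2353
E          65       52     3.2500
Sum = 16.623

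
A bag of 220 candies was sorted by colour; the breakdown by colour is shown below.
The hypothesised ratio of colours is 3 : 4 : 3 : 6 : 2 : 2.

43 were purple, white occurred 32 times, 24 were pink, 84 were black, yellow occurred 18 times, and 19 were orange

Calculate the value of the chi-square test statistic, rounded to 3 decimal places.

Ratio total = 20. Expected counts: 220×3/20 = 33, 220×4/20 = 44, 220×3/20 = 33, 220×6/20 = 66, 220×2/20 = 22, 220×2/20 = 22.
purple: (43 − 33)²/33 = 100/33 = 3.0303
white: (32 − 44)²/44 = 144/44 = 3.2727
pink: (24 − 33)²/33 = 81/33 = 2.4545
black: (84 − 66)²/66 = 324/66 = 4.9091
yellow: (18 − 22)²/22 = 16/22 = 0.7273
orange: (19 − 22)²/22 = 9/22 = 0.4091
Sum = 14.803

14.803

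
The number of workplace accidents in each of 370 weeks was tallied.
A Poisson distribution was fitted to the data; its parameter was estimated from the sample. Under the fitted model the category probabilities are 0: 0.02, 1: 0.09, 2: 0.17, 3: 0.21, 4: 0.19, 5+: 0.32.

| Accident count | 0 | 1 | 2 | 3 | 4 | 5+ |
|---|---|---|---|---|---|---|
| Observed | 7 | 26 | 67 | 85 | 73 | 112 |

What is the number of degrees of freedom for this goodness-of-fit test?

There are k = 6 categories and 1 parameter estimated from the data, so df = 6 − 1 − 1 = 4.

4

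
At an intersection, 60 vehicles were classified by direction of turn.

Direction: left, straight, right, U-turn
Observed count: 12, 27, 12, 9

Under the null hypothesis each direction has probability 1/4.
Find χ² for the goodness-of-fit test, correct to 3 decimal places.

13.200

Under H₀ each category has probability 1/4, so each expected count is 60/4 = 15.
χ² = (12−15)²/15 + (27−15)²/15 + (12−15)²/15 + (9−15)²/15
   = 0.6000 + 9.6000 + 0.6000 + 2.4000
Sum = 13.200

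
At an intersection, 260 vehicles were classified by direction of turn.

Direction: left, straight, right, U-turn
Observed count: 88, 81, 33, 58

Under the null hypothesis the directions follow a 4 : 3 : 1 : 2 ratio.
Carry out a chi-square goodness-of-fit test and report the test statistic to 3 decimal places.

Ratio total = 10. Expected counts: 260×4/10 = 104, 260×3/10 = 78, 260×1/10 = 26, 260×2/10 = 52.
χ² = (88−104)²/104 + (81−78)²/78 + (33−26)²/26 + (58−52)²/52
   = 2.4615 + 0.1154 + 1.8846 + 0.6923
Sum = 5.154

5.154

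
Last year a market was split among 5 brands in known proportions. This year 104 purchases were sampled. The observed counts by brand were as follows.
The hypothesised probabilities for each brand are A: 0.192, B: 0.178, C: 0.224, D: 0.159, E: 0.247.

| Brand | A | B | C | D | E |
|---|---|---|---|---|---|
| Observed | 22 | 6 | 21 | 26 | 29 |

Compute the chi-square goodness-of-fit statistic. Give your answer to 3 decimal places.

14.733

Expected counts E_i = n·p_i: 104×0.192 = 19.968, 104×0.178 = 18.512, 104×0.224 = 23.296, 104×0.159 = 16.536, 104×0.247 = 25.688.
cat         O        E   (O−E)²/E
A          22   19.968     0.2068
B           6   18.512     8.4567
C          21   23.296     0.2263
D          26   16.536     5.4165
E          29   25.688     0.4270
Sum = 14.733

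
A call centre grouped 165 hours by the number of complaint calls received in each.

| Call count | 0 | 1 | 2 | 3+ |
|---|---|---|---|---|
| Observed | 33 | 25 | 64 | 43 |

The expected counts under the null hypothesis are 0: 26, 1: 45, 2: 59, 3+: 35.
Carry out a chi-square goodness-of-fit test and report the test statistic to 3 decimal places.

13.026

0: (33 − 26)²/26 = 49/26 = 1.8846
1: (25 − 45)²/45 = 400/45 = 8.8889
2: (64 − 59)²/59 = 25/59 = 0.4237
3+: (43 − 35)²/35 = 64/35 = 1.8286
Sum = 13.026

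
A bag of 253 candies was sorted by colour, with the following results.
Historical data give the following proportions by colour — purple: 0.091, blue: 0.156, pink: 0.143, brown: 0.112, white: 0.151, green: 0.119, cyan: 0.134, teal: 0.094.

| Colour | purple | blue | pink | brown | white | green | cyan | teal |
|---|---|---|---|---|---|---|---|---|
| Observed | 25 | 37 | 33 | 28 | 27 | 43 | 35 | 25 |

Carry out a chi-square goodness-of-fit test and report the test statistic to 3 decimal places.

9.512

Expected counts E_i = n·p_i: 253×0.091 = 23.023, 253×0.156 = 39.468, 253×0.143 = 36.179, 253×0.112 = 28.336, 253×0.151 = 38.203, 253×0.119 = 30.107, 253×0.134 = 33.902, 253×0.094 = 23.782.
cat         O        E   (O−E)²/E
purple     25   23.023     0.1698
blue       37   39.468     0.1543
pink       33   36.179     0.2793
brown      28   28.336     0.0040
white      27   38.203     3.2853
green      43   30.107     5.5213
cyan       35   33.902     0.0356
teal       25   23.782     0.0624
Sum = 9.512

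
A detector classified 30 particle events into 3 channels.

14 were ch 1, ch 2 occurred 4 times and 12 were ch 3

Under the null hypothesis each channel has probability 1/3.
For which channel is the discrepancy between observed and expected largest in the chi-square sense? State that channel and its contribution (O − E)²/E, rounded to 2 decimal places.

Expected count for each of the 3 categories: 30/3 = 10.
χ² = (14−10)²/10 + (4−10)²/10 + (12−10)²/10
   = 1.600 + 3.600 + 0.400
The largest term is for ch 2: 3.60.

ch 2, 3.60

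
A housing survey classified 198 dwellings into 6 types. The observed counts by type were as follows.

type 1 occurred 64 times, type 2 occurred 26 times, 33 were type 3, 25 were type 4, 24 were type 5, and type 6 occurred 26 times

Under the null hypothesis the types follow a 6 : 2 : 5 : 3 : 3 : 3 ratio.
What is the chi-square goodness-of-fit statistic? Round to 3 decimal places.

Ratio total = 22. Expected counts: 198×6/22 = 54, 198×2/22 = 18, 198×5/22 = 45, 198×3/22 = 27, 198×3/22 = 27, 198×3/22 = 27.
χ² = (64−54)²/54 + (26−18)²/18 + (33−45)²/45 + (25−27)²/27 + (24−27)²/27 + (26−27)²/27
   = 1.8519 + 3.5556 + 3.2000 + 0.1481 + 0.3333 + 0.0370
Sum = 9.126

9.126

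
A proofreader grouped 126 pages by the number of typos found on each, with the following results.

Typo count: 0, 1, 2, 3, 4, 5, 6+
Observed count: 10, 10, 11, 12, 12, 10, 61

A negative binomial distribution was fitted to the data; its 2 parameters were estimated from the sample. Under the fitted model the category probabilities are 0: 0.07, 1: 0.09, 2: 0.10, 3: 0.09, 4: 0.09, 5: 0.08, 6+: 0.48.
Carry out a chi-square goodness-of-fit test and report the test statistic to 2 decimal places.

0.60

Expected counts E_i = n·p_i: 126×0.07 = 8.82, 126×0.09 = 11.34, 126×0.10 = 12.6, 126×0.09 = 11.34, 126×0.09 = 11.34, 126×0.08 = 10.08, 126×0.48 = 60.48.
0: (10 − 8.82)²/8.82 = 1.3924/8.82 = 0.158
1: (10 − 11.34)²/11.34 = 1.7956/11.34 = 0.158
2: (11 − 12.6)²/12.6 = 2.56/12.6 = 0.203
3: (12 − 11.34)²/11.34 = 0.4356/11.34 = 0.038
4: (12 − 11.34)²/11.34 = 0.4356/11.34 = 0.038
5: (10 − 10.08)²/10.08 = 0.0064/10.08 = 0.001
6+: (61 − 60.48)²/60.48 = 0.2704/60.48 = 0.004
Sum = 0.60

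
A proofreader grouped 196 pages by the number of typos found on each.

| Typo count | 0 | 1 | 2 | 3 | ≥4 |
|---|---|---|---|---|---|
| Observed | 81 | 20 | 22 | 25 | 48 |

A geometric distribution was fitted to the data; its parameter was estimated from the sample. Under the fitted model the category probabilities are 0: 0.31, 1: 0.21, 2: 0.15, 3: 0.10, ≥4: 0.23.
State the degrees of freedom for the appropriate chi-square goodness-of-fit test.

3

There are k = 5 categories and 1 parameter estimated from the data, so df = 5 − 1 − 1 = 3.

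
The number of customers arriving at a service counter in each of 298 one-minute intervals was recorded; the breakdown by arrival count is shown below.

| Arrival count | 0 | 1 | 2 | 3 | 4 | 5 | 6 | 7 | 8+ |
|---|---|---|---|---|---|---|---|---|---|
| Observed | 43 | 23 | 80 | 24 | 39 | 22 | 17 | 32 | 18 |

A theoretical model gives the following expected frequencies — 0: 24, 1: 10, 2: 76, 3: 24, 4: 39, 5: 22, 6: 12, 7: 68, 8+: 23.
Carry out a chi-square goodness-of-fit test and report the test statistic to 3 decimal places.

54.381

cat         O        E   (O−E)²/E
0          43       24    15.0417
1          23       10    16.9000
2          80       76     0.2105
3          24       24     0.0000
4          39       39     0.0000
5          22       22     0.0000
6          17       12     2.0833
7          32       68    19.0588
8+         18       23     1.0870
Sum = 54.381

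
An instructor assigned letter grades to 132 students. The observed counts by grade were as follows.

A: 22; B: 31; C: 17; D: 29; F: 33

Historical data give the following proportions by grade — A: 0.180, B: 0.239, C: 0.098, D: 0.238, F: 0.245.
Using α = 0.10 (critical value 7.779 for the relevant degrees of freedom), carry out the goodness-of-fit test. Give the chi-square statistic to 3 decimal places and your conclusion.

1.616; do not reject

Expected counts E_i = n·p_i: 132×0.180 = 23.76, 132×0.239 = 31.548, 132×0.098 = 12.936, 132×0.238 = 31.416, 132×0.245 = 32.34.
cat         O        E   (O−E)²/E
A          22    23.76     0.1304
B          31   31.548     0.0095
C          17   12.936     1.2768
D          29   31.416     0.1858
F          33    32.34     0.0135
Sum = 1.616
df = 4. Since 1.616 < 7.779, we do not reject H₀.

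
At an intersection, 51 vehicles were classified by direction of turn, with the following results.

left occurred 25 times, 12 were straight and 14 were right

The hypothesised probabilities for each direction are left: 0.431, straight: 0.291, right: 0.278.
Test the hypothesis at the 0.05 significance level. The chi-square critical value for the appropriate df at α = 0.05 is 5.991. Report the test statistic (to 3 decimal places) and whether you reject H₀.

0.961; do not reject

Expected counts E_i = n·p_i: 51×0.431 = 21.981, 51×0.291 = 14.841, 51×0.278 = 14.178.
left: (25 − 21.981)²/21.981 = 9.114361/21.981 = 0.4146
straight: (12 − 14.841)²/14.841 = 8.071281/14.841 = 0.5439
right: (14 − 14.178)²/14.178 = 0.031684/14.178 = 0.0022
Sum = 0.961
df = 2. Since 0.961 < 5.991, we do not reject H₀.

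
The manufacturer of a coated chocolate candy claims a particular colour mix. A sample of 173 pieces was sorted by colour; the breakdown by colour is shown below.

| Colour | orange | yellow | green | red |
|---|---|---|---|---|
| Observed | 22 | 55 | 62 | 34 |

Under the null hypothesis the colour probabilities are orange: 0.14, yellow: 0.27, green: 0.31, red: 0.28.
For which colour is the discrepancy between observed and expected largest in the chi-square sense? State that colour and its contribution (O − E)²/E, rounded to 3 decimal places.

Expected counts E_i = n·p_i: 173×0.14 = 24.22, 173×0.27 = 46.71, 173×0.31 = 53.63, 173×0.28 = 48.44.
orange: (22 − 24.22)²/24.22 = 4.9284/24.22 = 0.2035
yellow: (55 − 46.71)²/46.71 = 68.7241/46.71 = 1.4713
green: (62 − 53.63)²/53.63 = 70.0569/53.63 = 1.3063
red: (34 − 48.44)²/48.44 = 208.5136/48.44 = 4.3046
The largest term is for red: 4.305.

red, 4.305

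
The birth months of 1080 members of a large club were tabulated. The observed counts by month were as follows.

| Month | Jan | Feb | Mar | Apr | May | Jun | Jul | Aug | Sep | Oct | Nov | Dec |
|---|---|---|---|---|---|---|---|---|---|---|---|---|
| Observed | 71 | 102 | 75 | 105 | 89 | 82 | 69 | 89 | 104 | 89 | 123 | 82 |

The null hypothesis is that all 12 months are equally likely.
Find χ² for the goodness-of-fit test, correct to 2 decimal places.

31.24

Expected count for each of the 12 categories: 1080/12 = 90.
χ² = (71−90)²/90 + (102−90)²/90 + (75−90)²/90 + (105−90)²/90 + (89−90)²/90 + (82−90)²/90 + (69−90)²/90 + (89−90)²/90 + (104−90)²/90 + (89−90)²/90 + (123−90)²/90 + (82−90)²/90
   = 4.011 + 1.600 + 2.500 + 2.500 + 0.011 + 0.711 + 4.900 + 0.011 + 2.178 + 0.011 + 12.100 + 0.711
Sum = 31.24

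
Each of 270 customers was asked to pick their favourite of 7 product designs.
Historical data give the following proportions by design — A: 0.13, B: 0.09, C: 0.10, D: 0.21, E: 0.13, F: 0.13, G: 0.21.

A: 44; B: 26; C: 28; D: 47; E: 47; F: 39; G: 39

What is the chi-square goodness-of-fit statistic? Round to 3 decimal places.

Expected counts E_i = n·p_i: 270×0.13 = 35.1, 270×0.09 = 24.3, 270×0.10 = 27, 270×0.21 = 56.7, 270×0.13 = 35.1, 270×0.13 = 35.1, 270×0.21 = 56.7.
χ² = (44−35.1)²/35.1 + (26−24.3)²/24.3 + (28−27)²/27 + (47−56.7)²/56.7 + (47−35.1)²/35.1 + (39−35.1)²/35.1 + (39−56.7)²/56.7
   = 2.2567 + 0.1189 + 0.0370 + 1.6594 + 4.0345 + 0.4333 + 5.5254
Sum = 14.065

14.065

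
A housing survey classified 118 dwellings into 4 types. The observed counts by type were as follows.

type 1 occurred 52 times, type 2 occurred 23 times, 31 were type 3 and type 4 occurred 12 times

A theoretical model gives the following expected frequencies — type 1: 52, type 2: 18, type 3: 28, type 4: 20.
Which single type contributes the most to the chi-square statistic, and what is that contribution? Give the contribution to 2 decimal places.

χ² = (52−52)²/52 + (23−18)²/18 + (31−28)²/28 + (12−20)²/20
   = 0.000 + 1.389 + 0.321 + 3.200
The largest term is for type 4: 3.20.

type 4, 3.20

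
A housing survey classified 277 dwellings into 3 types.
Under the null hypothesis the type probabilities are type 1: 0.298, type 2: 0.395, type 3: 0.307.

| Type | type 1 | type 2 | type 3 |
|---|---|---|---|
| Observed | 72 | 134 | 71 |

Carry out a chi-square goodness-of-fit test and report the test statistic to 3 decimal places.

Expected counts E_i = n·p_i: 277×0.298 = 82.546, 277×0.395 = 109.415, 277×0.307 = 85.039.
χ² = (72−82.546)²/82.546 + (134−109.415)²/109.415 + (71−85.039)²/85.039
   = 1.3473 + 5.5241 + 2.3177
Sum = 9.189

9.189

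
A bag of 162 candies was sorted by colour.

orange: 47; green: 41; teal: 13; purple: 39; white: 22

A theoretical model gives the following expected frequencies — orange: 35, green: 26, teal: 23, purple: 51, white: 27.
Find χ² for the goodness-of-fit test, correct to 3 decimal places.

20.865

cat         O        E   (O−E)²/E
orange     47       35     4.1143
green      41       26     8.6538
teal       13       23     4.3478
purple     39       51     2.8235
white      22       27     0.9259
Sum = 20.865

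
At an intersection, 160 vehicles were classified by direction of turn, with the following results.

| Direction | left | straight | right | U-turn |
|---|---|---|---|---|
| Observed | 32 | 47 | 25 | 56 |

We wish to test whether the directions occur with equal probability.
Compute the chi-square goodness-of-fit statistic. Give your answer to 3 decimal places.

Expected count for each of the 4 categories: 160/4 = 40.
χ² = (32−40)²/40 + (47−40)²/40 + (25−40)²/40 + (56−40)²/40
   = 1.6000 + 1.2250 + 5.6250 + 6.4000
Sum = 14.850

14.850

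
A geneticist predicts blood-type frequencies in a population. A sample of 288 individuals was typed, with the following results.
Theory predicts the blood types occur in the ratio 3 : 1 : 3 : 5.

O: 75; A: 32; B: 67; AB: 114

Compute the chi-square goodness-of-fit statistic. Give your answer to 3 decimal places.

3.439

Ratio total = 12. Expected counts: 288×3/12 = 72, 288×1/12 = 24, 288×3/12 = 72, 288×5/12 = 120.
χ² = (75−72)²/72 + (32−24)²/24 + (67−72)²/72 + (114−120)²/120
   = 0.1250 + 2.6667 + 0.3472 + 0.3000
Sum = 3.439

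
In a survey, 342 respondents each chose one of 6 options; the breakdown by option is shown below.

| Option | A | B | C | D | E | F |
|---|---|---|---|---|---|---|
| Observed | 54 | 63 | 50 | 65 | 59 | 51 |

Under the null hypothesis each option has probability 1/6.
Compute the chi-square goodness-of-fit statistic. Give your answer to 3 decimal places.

3.474

Under H₀ each category has probability 1/6, so each expected count is 342/6 = 57.
χ² = (54−57)²/57 + (63−57)²/57 + (50−57)²/57 + (65−57)²/57 + (59−57)²/57 + (51−57)²/57
   = 0.1579 + 0.6316 + 0.8596 + 1.1228 + 0.0702 + 0.6316
Sum = 3.474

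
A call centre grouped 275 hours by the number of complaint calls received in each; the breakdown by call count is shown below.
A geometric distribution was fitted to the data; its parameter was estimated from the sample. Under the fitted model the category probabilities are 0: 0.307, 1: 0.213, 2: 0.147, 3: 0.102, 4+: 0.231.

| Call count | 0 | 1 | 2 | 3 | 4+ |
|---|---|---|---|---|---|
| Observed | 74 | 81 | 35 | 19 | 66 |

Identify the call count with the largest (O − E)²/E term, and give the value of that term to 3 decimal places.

Expected counts E_i = n·p_i: 275×0.307 = 84.425, 275×0.213 = 58.575, 275×0.147 = 40.425, 275×0.102 = 28.05, 275×0.231 = 63.525.
0: (74 − 84.425)²/84.425 = 108.680625/84.425 = 1.2873
1: (81 − 58.575)²/58.575 = 502.880625/58.575 = 8.5852
2: (35 − 40.425)²/40.425 = 29.430625/40.425 = 0.7280
3: (19 − 28.05)²/28.05 = 81.9025/28.05 = 2.9199
4+: (66 − 63.525)²/63.525 = 6.125625/63.525 = 0.0964
The largest term is for 1: 8.585.

1, 8.585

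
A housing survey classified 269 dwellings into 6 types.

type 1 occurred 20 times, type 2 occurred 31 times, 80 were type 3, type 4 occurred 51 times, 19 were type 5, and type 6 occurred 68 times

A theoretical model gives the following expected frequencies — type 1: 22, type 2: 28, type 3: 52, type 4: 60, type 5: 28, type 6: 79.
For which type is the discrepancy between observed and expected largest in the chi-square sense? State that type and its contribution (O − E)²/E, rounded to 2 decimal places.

type 1: (20 − 22)²/22 = 4/22 = 0.182
type 2: (31 − 28)²/28 = 9/28 = 0.321
type 3: (80 − 52)²/52 = 784/52 = 15.077
type 4: (51 − 60)²/60 = 81/60 = 1.350
type 5: (19 − 28)²/28 = 81/28 = 2.893
type 6: (68 − 79)²/79 = 121/79 = 1.532
The largest term is for type 3: 15.08.

type 3, 15.08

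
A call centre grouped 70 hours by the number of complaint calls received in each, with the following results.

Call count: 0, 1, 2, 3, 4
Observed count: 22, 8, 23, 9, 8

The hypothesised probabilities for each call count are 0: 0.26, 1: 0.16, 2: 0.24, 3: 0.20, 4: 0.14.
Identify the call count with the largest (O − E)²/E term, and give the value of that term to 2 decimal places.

2, 2.29

Expected counts E_i = n·p_i: 70×0.26 = 18.2, 70×0.16 = 11.2, 70×0.24 = 16.8, 70×0.20 = 14, 70×0.14 = 9.8.
cat         O        E   (O−E)²/E
0          22     18.2      0.793
1           8     11.2      0.914
2          23     16.8      2.288
3           9       14      1.786
4           8      9.8      0.331
The largest term is for 2: 2.29.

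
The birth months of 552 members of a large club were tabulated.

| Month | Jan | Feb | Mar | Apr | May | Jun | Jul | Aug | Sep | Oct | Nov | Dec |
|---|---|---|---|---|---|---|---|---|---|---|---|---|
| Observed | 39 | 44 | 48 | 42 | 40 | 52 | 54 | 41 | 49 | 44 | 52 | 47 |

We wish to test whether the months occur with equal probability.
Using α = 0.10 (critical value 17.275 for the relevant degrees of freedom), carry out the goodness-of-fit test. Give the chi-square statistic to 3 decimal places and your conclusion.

Expected count for each of the 12 categories: 552/12 = 46.
Jan: (39 − 46)²/46 = 49/46 = 1.0652
Feb: (44 − 46)²/46 = 4/46 = 0.0870
Mar: (48 − 46)²/46 = 4/46 = 0.0870
Apr: (42 − 46)²/46 = 16/46 = 0.3478
May: (40 − 46)²/46 = 36/46 = 0.7826
Jun: (52 − 46)²/46 = 36/46 = 0.7826
Jul: (54 − 46)²/46 = 64/46 = 1.3913
Aug: (41 − 46)²/46 = 25/46 = 0.5435
Sep: (49 − 46)²/46 = 9/46 = 0.1957
Oct: (44 − 46)²/46 = 4/46 = 0.0870
Nov: (52 − 46)²/46 = 36/46 = 0.7826
Dec: (47 − 46)²/46 = 1/46 = 0.0217
Sum = 6.174
df = 11. Since 6.174 < 17.275, we do not reject H₀.

6.174; do not reject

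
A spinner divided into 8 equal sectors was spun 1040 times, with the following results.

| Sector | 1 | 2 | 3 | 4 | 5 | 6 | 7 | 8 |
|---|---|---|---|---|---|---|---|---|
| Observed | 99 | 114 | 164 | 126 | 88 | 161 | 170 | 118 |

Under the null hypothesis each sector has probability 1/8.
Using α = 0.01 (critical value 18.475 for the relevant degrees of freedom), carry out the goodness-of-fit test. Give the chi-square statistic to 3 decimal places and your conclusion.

52.754; reject

Under H₀ each category has probability 1/8, so each expected count is 1040/8 = 130.
cat         O        E   (O−E)²/E
1          99      130     7.3923
2         114      130     1.9692
3         164      130     8.8923
4         126      130     0.1231
5          88      130    13.5692
6         161      130     7.3923
7         170      130    12.3077
8         118      130     1.1077
Sum = 52.754
df = 7. Since 52.754 > 18.475, we reject H₀.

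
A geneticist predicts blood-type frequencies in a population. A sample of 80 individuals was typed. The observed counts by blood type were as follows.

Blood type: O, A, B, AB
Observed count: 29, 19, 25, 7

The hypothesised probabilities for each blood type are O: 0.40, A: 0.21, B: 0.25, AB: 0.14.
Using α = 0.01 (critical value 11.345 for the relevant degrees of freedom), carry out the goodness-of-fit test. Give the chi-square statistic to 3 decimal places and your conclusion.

3.394; do not reject

Expected counts E_i = n·p_i: 80×0.40 = 32, 80×0.21 = 16.8, 80×0.25 = 20, 80×0.14 = 11.2.
O: (29 − 32)²/32 = 9/32 = 0.2813
A: (19 − 16.8)²/16.8 = 4.84/16.8 = 0.2881
B: (25 − 20)²/20 = 25/20 = 1.2500
AB: (7 − 11.2)²/11.2 = 17.64/11.2 = 1.5750
Sum = 3.394
df = 3. Since 3.394 < 11.345, we do not reject H₀.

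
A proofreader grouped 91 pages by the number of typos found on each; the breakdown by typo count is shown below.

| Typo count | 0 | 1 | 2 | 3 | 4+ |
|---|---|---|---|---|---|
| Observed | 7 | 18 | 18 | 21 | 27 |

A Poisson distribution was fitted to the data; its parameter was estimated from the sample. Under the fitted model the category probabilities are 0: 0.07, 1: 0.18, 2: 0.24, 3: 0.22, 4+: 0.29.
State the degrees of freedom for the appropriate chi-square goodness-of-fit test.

3

There are k = 5 categories and 1 parameter estimated from the data, so df = 5 − 1 − 1 = 3.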